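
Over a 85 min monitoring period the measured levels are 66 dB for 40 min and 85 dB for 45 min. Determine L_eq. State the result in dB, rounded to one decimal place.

Weight each interval's intensity by its duration and average over T = 85 min:
Σ tᵢ·10^(Lᵢ/10) = 40·10^(66/10) + 45·10^(85/10) = 1.439e+10.
L_eq = 10·log₁₀(1.439e+10/85) = 82.29 dB.

82.3 dB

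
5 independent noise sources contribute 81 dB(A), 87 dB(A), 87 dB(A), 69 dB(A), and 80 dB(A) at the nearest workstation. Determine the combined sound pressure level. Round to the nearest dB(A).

For uncorrelated sources the intensities add, so convert each level to linear form, sum, and take 10·log₁₀ of the total.
Σ 10^(L/10) = 10^(81/10) + 10^(87/10) + 10^(87/10) + 10^(69/10) + 10^(80/10) = 1.236e+09.
L_total = 10·log₁₀(1.236e+09) = 90.92 dB(A).

91 dB(A)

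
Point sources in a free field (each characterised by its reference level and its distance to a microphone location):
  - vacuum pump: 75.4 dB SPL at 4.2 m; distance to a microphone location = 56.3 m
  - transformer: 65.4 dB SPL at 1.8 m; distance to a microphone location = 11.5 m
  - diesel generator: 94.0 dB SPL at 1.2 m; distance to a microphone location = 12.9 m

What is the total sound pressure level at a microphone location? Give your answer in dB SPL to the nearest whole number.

Apply inverse-square spreading to bring every level to the receiver, then sum 10^(L/10).
vacuum pump: 75.4 − 20·log₁₀(56.3/4.2) = 75.4 − 22.55 = 52.85 dB SPL.
transformer: 65.4 − 20·log₁₀(11.5/1.8) = 65.4 − 16.11 = 49.29 dB SPL.
diesel generator: 94.0 − 20·log₁₀(12.9/1.2) = 94.0 − 20.63 = 73.37 dB SPL.
Σ 10^(L/10) = 2.201e+07 → L_total = 10·log₁₀(2.201e+07) = 73.43 dB SPL.

73 dB SPL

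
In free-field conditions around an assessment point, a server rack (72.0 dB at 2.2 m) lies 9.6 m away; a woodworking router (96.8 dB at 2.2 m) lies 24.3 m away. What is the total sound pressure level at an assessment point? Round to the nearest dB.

Propagate each source to the receiver with L = L_ref − 20·log₁₀(r/r_ref), then add intensities.
server rack: 72.0 − 20·log₁₀(9.6/2.2) = 72.0 − 12.80 = 59.20 dB.
woodworking router: 96.8 − 20·log₁₀(24.3/2.2) = 96.8 − 20.86 = 75.94 dB.
Σ 10^(L/10) = 4.006e+07 → L_total = 10·log₁₀(4.006e+07) = 76.03 dB.

76 dB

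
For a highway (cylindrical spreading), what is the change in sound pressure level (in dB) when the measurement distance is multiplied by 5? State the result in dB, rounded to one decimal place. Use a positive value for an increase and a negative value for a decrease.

A line source loses 3 dB per doubling of distance; generally ΔL = −10·log₁₀(r₂/r₁).
ΔL = −10·log₁₀(5) = -6.99 dB.

-7.0 dB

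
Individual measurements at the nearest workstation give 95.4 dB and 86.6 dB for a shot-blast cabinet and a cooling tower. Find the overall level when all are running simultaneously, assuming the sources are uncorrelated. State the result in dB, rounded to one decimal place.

95.9 dB

For uncorrelated sources the intensities add, so convert each level to linear form, sum, and take 10·log₁₀ of the total.
Σ 10^(L/10) = 10^(95.4/10) + 10^(86.6/10) = 3.924e+09.
L_total = 10·log₁₀(3.924e+09) = 95.94 dB.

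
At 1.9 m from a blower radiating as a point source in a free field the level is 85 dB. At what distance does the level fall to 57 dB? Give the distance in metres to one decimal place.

For a point source L₁ − L₂ = 20·log₁₀(r₂/r₁), so r₂ = r₁·10^((L₁−L₂)/20).
r₂ = 1.9·10^((85−57)/20) = 1.9·10^(28.0/20) = 47.73 m.

47.7 m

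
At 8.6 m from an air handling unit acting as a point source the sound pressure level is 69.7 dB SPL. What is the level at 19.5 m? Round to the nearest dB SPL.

63 dB SPL

Spherical spreading from a point source gives a 20·log₁₀(r₂/r₁) drop.
L₂ = 69.7 − 20·log₁₀(19.5/8.6) = 69.7 − 7.111 = 62.59 dB SPL.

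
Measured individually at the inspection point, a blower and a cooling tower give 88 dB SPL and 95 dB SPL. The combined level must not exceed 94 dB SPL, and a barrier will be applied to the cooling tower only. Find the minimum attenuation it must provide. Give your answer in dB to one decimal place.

Fixed contribution from the other source: Σ 10^(L/10) = 10^(88/10) = 6.310e+08 (88.00 dB SPL).
To meet 94 dB SPL overall, the treated cooling tower may contribute at most 10^(94/10) − 6.310e+08 = 1.881e+09, i.e. 92.74 dB SPL.
So the cooling tower must be reduced from 95 to 92.74 dB SPL: IL = 2.26 dB.

2.3 dB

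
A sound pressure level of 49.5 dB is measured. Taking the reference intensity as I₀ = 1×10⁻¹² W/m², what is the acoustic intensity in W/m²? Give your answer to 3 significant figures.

8.91e-08 W/m²

I/I₀ = 10^(49.5/10) = 8.913e+04, so I = 8.913e+04 × 10⁻¹² W/m².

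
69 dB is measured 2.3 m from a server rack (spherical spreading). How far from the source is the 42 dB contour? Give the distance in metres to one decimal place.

Point-source spreading drops the level by 20·log₁₀(r₂/r₁); inverting, r₂/r₁ = 10^(ΔL/20).
r₂ = 2.3·10^((69−42)/20) = 2.3·10^(27.0/20) = 51.49 m.

51.5 m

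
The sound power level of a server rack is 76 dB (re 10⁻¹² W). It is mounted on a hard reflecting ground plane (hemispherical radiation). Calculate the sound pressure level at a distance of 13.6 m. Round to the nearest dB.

45 dB

L_p = L_w − 10·log₁₀(2π·r²) with r = 13.6 m.
2π·r² = 1162 m², 10·log₁₀ of that is 30.653 dB.
L_p = 76 − 30.653 = 45.35 dB.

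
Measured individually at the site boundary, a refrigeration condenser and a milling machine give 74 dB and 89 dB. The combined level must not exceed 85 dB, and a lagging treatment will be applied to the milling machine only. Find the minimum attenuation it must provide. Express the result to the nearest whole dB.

The untreated sources together contribute 10^(74/10) = 2.512e+07, i.e. 74.00 dB.
To meet 85 dB overall, the treated milling machine may contribute at most 10^(85/10) − 2.512e+07 = 2.911e+08, i.e. 84.64 dB.
Required insertion loss = 89 − 84.64 = 4.36 dB.

4 dB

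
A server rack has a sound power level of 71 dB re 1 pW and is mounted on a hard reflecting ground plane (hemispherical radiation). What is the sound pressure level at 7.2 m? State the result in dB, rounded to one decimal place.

The power spreads over a hemisphere of area 2π·r², so L_p = L_w − 10·log₁₀(2π·r²).
2π·r² = 325.7 m², 10·log₁₀ of that is 25.128 dB.
L_p = 71 − 25.128 = 45.87 dB.

45.9 dB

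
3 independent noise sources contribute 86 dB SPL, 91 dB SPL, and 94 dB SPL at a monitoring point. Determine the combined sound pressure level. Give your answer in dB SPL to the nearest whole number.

Incoherent sources combine by intensity addition: L_total = 10·log₁₀(Σ 10^(L_i/10)).
Σ 10^(L/10) = 10^(86/10) + 10^(91/10) + 10^(94/10) = 4.169e+09.
L_total = 10·log₁₀(4.169e+09) = 96.20 dB SPL.

96 dB SPL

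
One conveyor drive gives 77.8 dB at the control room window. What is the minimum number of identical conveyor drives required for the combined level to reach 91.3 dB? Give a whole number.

23

N identical sources give L₁ + 10·log₁₀ N, so require 10·log₁₀ N ≥ 91.3 − 77.8 = 13.5 dB.
N ≥ 10^(13.5/10) = 22.387, so N = 23.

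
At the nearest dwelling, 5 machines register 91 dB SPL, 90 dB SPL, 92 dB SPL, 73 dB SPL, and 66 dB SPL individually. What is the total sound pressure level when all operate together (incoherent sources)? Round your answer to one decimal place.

95.9 dB SPL

Incoherent sources combine by intensity addition: L_total = 10·log₁₀(Σ 10^(L_i/10)).
Σ 10^(L/10) = 10^(91/10) + 10^(90/10) + 10^(92/10) + 10^(73/10) + 10^(66/10) = 3.868e+09.
L_total = 10·log₁₀(3.868e+09) = 95.87 dB SPL.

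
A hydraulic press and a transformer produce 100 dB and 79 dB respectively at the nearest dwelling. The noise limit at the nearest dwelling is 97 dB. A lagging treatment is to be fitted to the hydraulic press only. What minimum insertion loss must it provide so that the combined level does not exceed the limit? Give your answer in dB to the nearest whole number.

3 dB

Everything except the hydraulic press sums to 10^(79/10) = 7.943e+07 in linear terms, 79.00 dB.
The limit corresponds to 10^(97/10) = 5.012e+09; subtracting the fixed part leaves 4.932e+09 for the hydraulic press, i.e. 96.93 dB.
So the hydraulic press must be reduced from 100 to 96.93 dB: IL = 3.07 dB.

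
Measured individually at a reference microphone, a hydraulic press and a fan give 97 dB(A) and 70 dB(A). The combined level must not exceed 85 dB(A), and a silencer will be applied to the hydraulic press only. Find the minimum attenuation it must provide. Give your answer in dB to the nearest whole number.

Everything except the hydraulic press sums to 10^(70/10) = 1.000e+07 in linear terms, 70.00 dB(A).
The limit corresponds to 10^(85/10) = 3.162e+08; subtracting the fixed part leaves 3.062e+08 for the hydraulic press, i.e. 84.86 dB(A).
So the hydraulic press must be reduced from 97 to 84.86 dB(A): IL = 12.14 dB.

12 dB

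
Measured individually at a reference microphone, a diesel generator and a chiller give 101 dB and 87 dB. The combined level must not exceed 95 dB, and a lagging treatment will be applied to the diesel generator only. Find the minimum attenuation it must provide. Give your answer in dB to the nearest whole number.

7 dB

Everything except the diesel generator sums to 10^(87/10) = 5.012e+08 in linear terms, 87.00 dB.
To meet 95 dB overall, the treated diesel generator may contribute at most 10^(95/10) − 5.012e+08 = 2.661e+09, i.e. 94.25 dB.
So the diesel generator must be reduced from 101 to 94.25 dB: IL = 6.75 dB.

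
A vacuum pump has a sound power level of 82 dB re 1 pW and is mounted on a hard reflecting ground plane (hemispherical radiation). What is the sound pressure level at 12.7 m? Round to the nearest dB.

52 dB

L_p = L_w − 10·log₁₀(2π·r²) with r = 12.7 m.
2π·r² = 1013 m², 10·log₁₀ of that is 30.058 dB.
L_p = 82 − 30.058 = 51.94 dB.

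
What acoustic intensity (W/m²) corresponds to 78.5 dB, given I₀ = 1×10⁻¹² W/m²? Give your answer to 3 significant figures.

7.08e-05 W/m²

I/I₀ = 10^(78.5/10) = 7.079e+07, so I = 7.079e+07 × 10⁻¹² W/m².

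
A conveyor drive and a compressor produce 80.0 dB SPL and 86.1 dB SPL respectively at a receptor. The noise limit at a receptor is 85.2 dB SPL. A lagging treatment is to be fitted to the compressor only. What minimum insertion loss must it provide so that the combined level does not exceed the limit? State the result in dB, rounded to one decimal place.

2.5 dB

Fixed contribution from the other source: Σ 10^(L/10) = 10^(80.0/10) = 1.000e+08 (80.00 dB SPL).
The limit corresponds to 10^(85.2/10) = 3.311e+08; subtracting the fixed part leaves 2.311e+08 for the compressor, i.e. 83.64 dB SPL.
So the compressor must be reduced from 86.1 to 83.64 dB SPL: IL = 2.46 dB.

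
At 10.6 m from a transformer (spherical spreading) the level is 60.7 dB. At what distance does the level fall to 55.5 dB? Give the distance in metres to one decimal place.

Point-source spreading drops the level by 20·log₁₀(r₂/r₁); inverting, r₂/r₁ = 10^(ΔL/20).
r₂ = 10.6·10^((60.7−55.5)/20) = 10.6·10^(5.2/20) = 19.29 m.

19.3 m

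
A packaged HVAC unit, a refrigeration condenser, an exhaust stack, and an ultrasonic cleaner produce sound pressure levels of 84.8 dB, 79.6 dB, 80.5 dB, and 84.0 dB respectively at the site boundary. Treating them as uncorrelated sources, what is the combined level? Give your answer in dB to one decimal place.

For uncorrelated sources the intensities add, so convert each level to linear form, sum, and take 10·log₁₀ of the total.
Σ 10^(L/10) = 10^(84.8/10) + 10^(79.6/10) + 10^(80.5/10) + 10^(84.0/10) = 7.566e+08.
L_total = 10·log₁₀(7.566e+08) = 88.79 dB.

88.8 dB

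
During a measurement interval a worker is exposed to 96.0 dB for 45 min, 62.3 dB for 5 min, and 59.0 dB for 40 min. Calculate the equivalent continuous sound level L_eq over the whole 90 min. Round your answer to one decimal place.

L_eq = 10·log₁₀[(1/T)·Σ tᵢ·10^(Lᵢ/10)] with T = 90 min.
Σ tᵢ·10^(Lᵢ/10) = 45·10^(96.0/10) + 5·10^(62.3/10) + 40·10^(59.0/10) = 1.792e+11.
L_eq = 10·log₁₀(1.792e+11/90) = 92.99 dB.

93.0 dB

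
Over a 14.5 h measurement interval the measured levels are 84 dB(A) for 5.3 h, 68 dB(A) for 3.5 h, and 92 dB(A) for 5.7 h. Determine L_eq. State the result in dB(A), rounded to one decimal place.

88.6 dB(A)

The energy average is taken in the linear domain: L_eq = 10·log₁₀[(Σ tᵢ·10^(Lᵢ/10))/T], T = 14.5 h.
Σ tᵢ·10^(Lᵢ/10) = 5.3·10^(84/10) + 3.5·10^(68/10) + 5.7·10^(92/10) = 1.039e+10.
L_eq = 10·log₁₀(1.039e+10/14.5) = 88.55 dB(A).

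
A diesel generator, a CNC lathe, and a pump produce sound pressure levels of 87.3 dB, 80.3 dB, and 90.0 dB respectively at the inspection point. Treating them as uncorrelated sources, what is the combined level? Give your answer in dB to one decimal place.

For uncorrelated sources the intensities add, so convert each level to linear form, sum, and take 10·log₁₀ of the total.
Σ 10^(L/10) = 10^(87.3/10) + 10^(80.3/10) + 10^(90.0/10) = 1.644e+09.
L_total = 10·log₁₀(1.644e+09) = 92.16 dB.

92.2 dB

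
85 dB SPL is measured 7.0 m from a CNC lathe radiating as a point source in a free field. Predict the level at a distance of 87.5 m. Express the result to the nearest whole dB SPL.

Spherical spreading from a point source gives a 20·log₁₀(r₂/r₁) drop.
L₂ = 85 − 20·log₁₀(87.5/7.0) = 85 − 21.938 = 63.06 dB SPL.

63 dB SPL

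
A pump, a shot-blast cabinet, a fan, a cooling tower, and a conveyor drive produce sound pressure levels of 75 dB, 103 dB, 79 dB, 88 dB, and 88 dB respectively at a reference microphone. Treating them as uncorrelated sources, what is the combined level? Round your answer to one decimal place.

103.3 dB

For uncorrelated sources the intensities add, so convert each level to linear form, sum, and take 10·log₁₀ of the total.
Σ 10^(L/10) = 10^(75/10) + 10^(103/10) + 10^(79/10) + 10^(88/10) + 10^(88/10) = 2.133e+10.
L_total = 10·log₁₀(2.133e+10) = 103.29 dB.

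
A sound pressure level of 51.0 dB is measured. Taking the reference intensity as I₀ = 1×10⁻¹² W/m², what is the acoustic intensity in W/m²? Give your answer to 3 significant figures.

1.26e-07 W/m²

L = 10·log₁₀(I/I₀) ⇒ I = I₀·10^(L/10) = 10⁻¹² × 10^5.10.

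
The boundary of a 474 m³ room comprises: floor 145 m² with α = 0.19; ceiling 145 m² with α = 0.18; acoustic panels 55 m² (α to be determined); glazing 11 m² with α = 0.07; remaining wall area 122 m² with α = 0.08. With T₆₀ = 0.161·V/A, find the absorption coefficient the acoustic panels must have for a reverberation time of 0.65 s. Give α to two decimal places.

From T₆₀ = 0.161·V/A, the target T₆₀ = 0.65 s needs A = 0.161·474/0.65 = 117.41 m².
Absorption from the other surfaces = 145·0.19 + 145·0.18 + 11·0.07 + 122·0.08 = 64.18 m², so the acoustic panels must supply 53.23 m² over 55 m².
α = 53.23/55 = 0.968.

0.97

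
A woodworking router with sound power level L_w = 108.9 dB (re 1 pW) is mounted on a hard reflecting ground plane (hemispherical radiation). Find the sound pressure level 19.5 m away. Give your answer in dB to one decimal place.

75.1 dB

Free-field hemispherical radiation: L_p = L_w − 10·log₁₀(2π·r²), r = 19.5 m.
2π·r² = 2389 m², 10·log₁₀ of that is 33.782 dB.
L_p = 108.9 − 33.782 = 75.12 dB.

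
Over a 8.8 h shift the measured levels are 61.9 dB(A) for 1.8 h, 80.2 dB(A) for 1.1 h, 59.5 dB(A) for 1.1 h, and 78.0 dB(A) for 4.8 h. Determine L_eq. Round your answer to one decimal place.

The energy average is taken in the linear domain: L_eq = 10·log₁₀[(Σ tᵢ·10^(Lᵢ/10))/T], T = 8.8 h.
Σ tᵢ·10^(Lᵢ/10) = 1.8·10^(61.9/10) + 1.1·10^(80.2/10) + 1.1·10^(59.5/10) + 4.8·10^(78.0/10) = 4.218e+08.
L_eq = 10·log₁₀(4.218e+08/8.8) = 76.81 dB(A).

76.8 dB(A)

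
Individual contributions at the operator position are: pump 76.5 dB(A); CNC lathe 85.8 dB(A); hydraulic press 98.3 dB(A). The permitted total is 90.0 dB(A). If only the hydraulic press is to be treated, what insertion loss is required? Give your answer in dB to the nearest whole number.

The untreated sources together contribute 10^(76.5/10) + 10^(85.8/10) = 4.249e+08, i.e. 86.28 dB(A).
To meet 90.0 dB(A) overall, the treated hydraulic press may contribute at most 10^(90.0/10) − 4.249e+08 = 5.751e+08, i.e. 87.60 dB(A).
So the hydraulic press must be reduced from 98.3 to 87.60 dB(A): IL = 10.70 dB.

11 dB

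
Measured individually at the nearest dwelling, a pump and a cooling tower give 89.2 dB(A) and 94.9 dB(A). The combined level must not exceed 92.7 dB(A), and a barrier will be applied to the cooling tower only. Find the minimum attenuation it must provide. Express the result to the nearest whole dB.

5 dB

The untreated sources together contribute 10^(89.2/10) = 8.318e+08, i.e. 89.20 dB(A).
The limit corresponds to 10^(92.7/10) = 1.862e+09; subtracting the fixed part leaves 1.030e+09 for the cooling tower, i.e. 90.13 dB(A).
So the cooling tower must be reduced from 94.9 to 90.13 dB(A): IL = 4.77 dB.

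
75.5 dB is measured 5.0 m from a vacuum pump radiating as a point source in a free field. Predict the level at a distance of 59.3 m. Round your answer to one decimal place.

54.0 dB

Point-source attenuation: ΔL = 20·log₁₀(r₂/r₁) = 20·log₁₀(59.3/5.0) = 21.482 dB.
L₂ = 75.5 − 20·log₁₀(59.3/5.0) = 75.5 − 21.482 = 54.02 dB.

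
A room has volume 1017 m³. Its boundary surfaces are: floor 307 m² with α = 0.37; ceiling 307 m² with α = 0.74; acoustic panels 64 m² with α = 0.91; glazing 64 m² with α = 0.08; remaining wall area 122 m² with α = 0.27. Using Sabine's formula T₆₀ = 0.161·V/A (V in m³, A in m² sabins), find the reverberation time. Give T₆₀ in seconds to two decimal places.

0.37 s

Summing Sᵢαᵢ: 307·0.37 + 307·0.74 + 64·0.91 + 64·0.08 + 122·0.27 = 437.07 m².
T₆₀ = 0.161 × 1017 / 437.07 = 0.375 s.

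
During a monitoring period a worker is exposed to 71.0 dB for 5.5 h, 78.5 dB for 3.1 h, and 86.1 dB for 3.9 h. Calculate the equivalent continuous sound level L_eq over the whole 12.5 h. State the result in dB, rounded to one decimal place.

The energy average is taken in the linear domain: L_eq = 10·log₁₀[(Σ tᵢ·10^(Lᵢ/10))/T], T = 12.5 h.
Σ tᵢ·10^(Lᵢ/10) = 5.5·10^(71.0/10) + 3.1·10^(78.5/10) + 3.9·10^(86.1/10) = 1.877e+09.
L_eq = 10·log₁₀(1.877e+09/12.5) = 81.77 dB.

81.8 dB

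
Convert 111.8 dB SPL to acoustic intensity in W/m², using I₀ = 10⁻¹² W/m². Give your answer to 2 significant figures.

I/I₀ = 10^(111.8/10) = 1.514e+11, so I = 1.514e+11 × 10⁻¹² W/m².

0.15 W/m²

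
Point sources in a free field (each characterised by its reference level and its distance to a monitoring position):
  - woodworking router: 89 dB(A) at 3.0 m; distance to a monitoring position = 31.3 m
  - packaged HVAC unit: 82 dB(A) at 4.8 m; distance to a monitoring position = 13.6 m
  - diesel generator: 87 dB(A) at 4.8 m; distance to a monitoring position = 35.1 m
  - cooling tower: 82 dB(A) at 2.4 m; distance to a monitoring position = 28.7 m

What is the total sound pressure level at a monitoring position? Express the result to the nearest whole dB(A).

76 dB(A)

First find each source's level at the receiver (point-source: −20·log₁₀(r/r_ref)), then combine on an intensity basis.
woodworking router: 89 − 20·log₁₀(31.3/3.0) = 89 − 20.37 = 68.63 dB(A).
packaged HVAC unit: 82 − 20·log₁₀(13.6/4.8) = 82 − 9.05 = 72.95 dB(A).
diesel generator: 87 − 20·log₁₀(35.1/4.8) = 87 − 17.28 = 69.72 dB(A).
cooling tower: 82 − 20·log₁₀(28.7/2.4) = 82 − 21.55 = 60.45 dB(A).
Σ 10^(L/10) = 3.752e+07 → L_total = 10·log₁₀(3.752e+07) = 75.74 dB(A).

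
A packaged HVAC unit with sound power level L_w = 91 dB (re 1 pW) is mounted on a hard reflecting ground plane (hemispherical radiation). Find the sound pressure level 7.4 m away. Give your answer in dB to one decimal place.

65.6 dB

L_p = L_w − 10·log₁₀(2π·r²) with r = 7.4 m.
2π·r² = 344.1 m², 10·log₁₀ of that is 25.366 dB.
L_p = 91 − 25.366 = 65.63 dB.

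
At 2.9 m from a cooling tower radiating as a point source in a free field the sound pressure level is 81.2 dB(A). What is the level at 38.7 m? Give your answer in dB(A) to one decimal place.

Spherical spreading from a point source gives a 20·log₁₀(r₂/r₁) drop.
L₂ = 81.2 − 20·log₁₀(38.7/2.9) = 81.2 − 22.506 = 58.69 dB(A).

58.7 dB(A)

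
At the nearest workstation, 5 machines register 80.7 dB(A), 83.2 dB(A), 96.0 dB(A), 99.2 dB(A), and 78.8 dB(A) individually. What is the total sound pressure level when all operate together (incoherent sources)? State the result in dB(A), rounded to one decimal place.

Incoherent sources combine by intensity addition: L_total = 10·log₁₀(Σ 10^(L_i/10)).
Σ 10^(L/10) = 10^(80.7/10) + 10^(83.2/10) + 10^(96.0/10) + 10^(99.2/10) + 10^(78.8/10) = 1.270e+10.
L_total = 10·log₁₀(1.270e+10) = 101.04 dB(A).

101.0 dB(A)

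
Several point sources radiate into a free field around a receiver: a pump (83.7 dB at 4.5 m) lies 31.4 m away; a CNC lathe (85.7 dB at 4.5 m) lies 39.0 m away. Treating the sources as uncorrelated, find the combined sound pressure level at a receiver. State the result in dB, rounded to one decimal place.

First find each source's level at the receiver (point-source: −20·log₁₀(r/r_ref)), then combine on an intensity basis.
pump: 83.7 − 20·log₁₀(31.4/4.5) = 83.7 − 16.87 = 66.83 dB.
CNC lathe: 85.7 − 20·log₁₀(39.0/4.5) = 85.7 − 18.76 = 66.94 dB.
Σ 10^(L/10) = 9.761e+06 → L_total = 10·log₁₀(9.761e+06) = 69.90 dB.

69.9 dB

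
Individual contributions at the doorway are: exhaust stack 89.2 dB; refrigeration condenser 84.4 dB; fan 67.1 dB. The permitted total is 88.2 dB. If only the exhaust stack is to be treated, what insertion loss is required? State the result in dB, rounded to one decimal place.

3.4 dB

Everything except the exhaust stack sums to 10^(84.4/10) + 10^(67.1/10) = 2.806e+08 in linear terms, 84.48 dB.
To meet 88.2 dB overall, the treated exhaust stack may contribute at most 10^(88.2/10) − 2.806e+08 = 3.801e+08, i.e. 85.80 dB.
So the exhaust stack must be reduced from 89.2 to 85.80 dB: IL = 3.40 dB.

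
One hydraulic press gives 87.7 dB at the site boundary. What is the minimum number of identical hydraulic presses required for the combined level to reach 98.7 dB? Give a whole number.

N identical sources give L₁ + 10·log₁₀ N, so require 10·log₁₀ N ≥ 98.7 − 87.7 = 11.0 dB.
N ≥ 10^(11.0/10) = 12.589, so N = 13.

13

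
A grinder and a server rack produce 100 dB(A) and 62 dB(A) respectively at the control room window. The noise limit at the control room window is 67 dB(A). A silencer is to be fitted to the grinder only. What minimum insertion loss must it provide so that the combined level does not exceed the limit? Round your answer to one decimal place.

34.7 dB

Fixed contribution from the other source: Σ 10^(L/10) = 10^(62/10) = 1.585e+06 (62.00 dB(A)).
To meet 67 dB(A) overall, the treated grinder may contribute at most 10^(67/10) − 1.585e+06 = 3.427e+06, i.e. 65.35 dB(A).
So the grinder must be reduced from 100 to 65.35 dB(A): IL = 34.65 dB.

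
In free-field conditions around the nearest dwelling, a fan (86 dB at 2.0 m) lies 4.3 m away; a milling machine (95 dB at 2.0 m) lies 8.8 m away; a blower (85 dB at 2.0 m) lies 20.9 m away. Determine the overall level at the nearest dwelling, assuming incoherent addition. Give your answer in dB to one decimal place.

First find each source's level at the receiver (point-source: −20·log₁₀(r/r_ref)), then combine on an intensity basis.
fan: 86 − 20·log₁₀(4.3/2.0) = 86 − 6.65 = 79.35 dB.
milling machine: 95 − 20·log₁₀(8.8/2.0) = 95 − 12.87 = 82.13 dB.
blower: 85 − 20·log₁₀(20.9/2.0) = 85 − 20.38 = 64.62 dB.
Σ 10^(L/10) = 2.524e+08 → L_total = 10·log₁₀(2.524e+08) = 84.02 dB.

84.0 dB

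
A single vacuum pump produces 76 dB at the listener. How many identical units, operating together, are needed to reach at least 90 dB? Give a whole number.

The shortfall is 90 − 76 = 14.0 dB, and N units add 10·log₁₀ N, so need 10·log₁₀ N ≥ 14.0.
N ≥ 10^(14.0/10) = 25.119, so N = 26.

26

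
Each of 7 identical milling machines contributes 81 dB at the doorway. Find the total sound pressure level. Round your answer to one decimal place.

89.5 dB

With 7 equal, uncorrelated contributions the intensity is 7× that of one unit, giving a rise of 10·log₁₀ 7.
L_total = 81 + 10·log₁₀(7) = 81 + 8.451 = 89.45 dB.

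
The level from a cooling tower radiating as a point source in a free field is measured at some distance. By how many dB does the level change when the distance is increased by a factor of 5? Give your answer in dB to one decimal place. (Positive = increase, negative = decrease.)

-14.0 dB

A point source loses 6 dB per doubling of distance; generally ΔL = −20·log₁₀(r₂/r₁).
ΔL = −20·log₁₀(5) = -13.98 dB.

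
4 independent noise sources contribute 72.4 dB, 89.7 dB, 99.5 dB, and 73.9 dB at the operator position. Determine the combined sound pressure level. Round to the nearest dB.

Incoherent sources combine by intensity addition: L_total = 10·log₁₀(Σ 10^(L_i/10)).
Σ 10^(L/10) = 10^(72.4/10) + 10^(89.7/10) + 10^(99.5/10) + 10^(73.9/10) = 9.888e+09.
L_total = 10·log₁₀(9.888e+09) = 99.95 dB.

100 dB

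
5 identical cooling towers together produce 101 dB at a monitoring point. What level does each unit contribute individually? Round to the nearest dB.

For N identical incoherent sources L_total = L₁ + 10·log₁₀ N, so L₁ = 101 − 10·log₁₀(5) = 101 − 6.990.

94 dB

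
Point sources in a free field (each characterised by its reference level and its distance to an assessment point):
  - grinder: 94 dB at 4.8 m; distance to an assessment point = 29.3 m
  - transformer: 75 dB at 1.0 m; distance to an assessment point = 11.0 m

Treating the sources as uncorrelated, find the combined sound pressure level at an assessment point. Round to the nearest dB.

78 dB

Apply inverse-square spreading to bring every level to the receiver, then sum 10^(L/10).
grinder: 94 − 20·log₁₀(29.3/4.8) = 94 − 15.71 = 78.29 dB.
transformer: 75 − 20·log₁₀(11.0/1.0) = 75 − 20.83 = 54.17 dB.
Σ 10^(L/10) = 6.767e+07 → L_total = 10·log₁₀(6.767e+07) = 78.30 dB.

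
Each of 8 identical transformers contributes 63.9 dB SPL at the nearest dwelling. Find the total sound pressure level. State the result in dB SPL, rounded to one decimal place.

72.9 dB SPL

N identical incoherent sources raise the level by 10·log₁₀ N.
L_total = 63.9 + 10·log₁₀(8) = 63.9 + 9.031 = 72.93 dB SPL.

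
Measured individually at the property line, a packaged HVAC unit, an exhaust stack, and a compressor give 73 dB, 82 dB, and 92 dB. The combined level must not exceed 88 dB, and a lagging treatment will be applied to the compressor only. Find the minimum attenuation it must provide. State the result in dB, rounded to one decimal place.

Everything except the compressor sums to 10^(73/10) + 10^(82/10) = 1.784e+08 in linear terms, 82.51 dB.
To meet 88 dB overall, the treated compressor may contribute at most 10^(88/10) − 1.784e+08 = 4.525e+08, i.e. 86.56 dB.
So the compressor must be reduced from 92 to 86.56 dB: IL = 5.44 dB.

5.4 dB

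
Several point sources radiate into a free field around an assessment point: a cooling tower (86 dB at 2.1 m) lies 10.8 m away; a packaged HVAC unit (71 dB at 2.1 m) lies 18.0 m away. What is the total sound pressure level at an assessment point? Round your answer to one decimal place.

First find each source's level at the receiver (point-source: −20·log₁₀(r/r_ref)), then combine on an intensity basis.
cooling tower: 86 − 20·log₁₀(10.8/2.1) = 86 − 14.22 = 71.78 dB.
packaged HVAC unit: 71 − 20·log₁₀(18.0/2.1) = 71 − 18.66 = 52.34 dB.
Σ 10^(L/10) = 1.522e+07 → L_total = 10·log₁₀(1.522e+07) = 71.83 dB.

71.8 dB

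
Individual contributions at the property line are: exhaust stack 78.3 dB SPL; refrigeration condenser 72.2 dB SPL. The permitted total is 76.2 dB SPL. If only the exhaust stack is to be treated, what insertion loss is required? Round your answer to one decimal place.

Everything except the exhaust stack sums to 10^(72.2/10) = 1.660e+07 in linear terms, 72.20 dB SPL.
To meet 76.2 dB SPL overall, the treated exhaust stack may contribute at most 10^(76.2/10) − 1.660e+07 = 2.509e+07, i.e. 74.00 dB SPL.
So the exhaust stack must be reduced from 78.3 to 74.00 dB SPL: IL = 4.30 dB.

4.3 dB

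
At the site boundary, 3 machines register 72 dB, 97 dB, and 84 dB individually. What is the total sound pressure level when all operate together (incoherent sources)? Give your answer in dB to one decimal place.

97.2 dB

Incoherent sources combine by intensity addition: L_total = 10·log₁₀(Σ 10^(L_i/10)).
Σ 10^(L/10) = 10^(72/10) + 10^(97/10) + 10^(84/10) = 5.279e+09.
L_total = 10·log₁₀(5.279e+09) = 97.23 dB.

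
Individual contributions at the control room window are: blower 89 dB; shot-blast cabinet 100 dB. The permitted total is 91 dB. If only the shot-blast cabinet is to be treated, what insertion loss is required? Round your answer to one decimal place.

Fixed contribution from the other source: Σ 10^(L/10) = 10^(89/10) = 7.943e+08 (89.00 dB).
The limit corresponds to 10^(91/10) = 1.259e+09; subtracting the fixed part leaves 4.646e+08 for the shot-blast cabinet, i.e. 86.67 dB.
So the shot-blast cabinet must be reduced from 100 to 86.67 dB: IL = 13.33 dB.

13.3 dB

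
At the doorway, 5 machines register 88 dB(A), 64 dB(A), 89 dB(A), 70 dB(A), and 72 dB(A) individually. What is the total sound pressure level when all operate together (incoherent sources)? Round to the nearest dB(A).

92 dB(A)

Incoherent sources combine by intensity addition: L_total = 10·log₁₀(Σ 10^(L_i/10)).
Σ 10^(L/10) = 10^(88/10) + 10^(64/10) + 10^(89/10) + 10^(70/10) + 10^(72/10) = 1.454e+09.
L_total = 10·log₁₀(1.454e+09) = 91.62 dB(A).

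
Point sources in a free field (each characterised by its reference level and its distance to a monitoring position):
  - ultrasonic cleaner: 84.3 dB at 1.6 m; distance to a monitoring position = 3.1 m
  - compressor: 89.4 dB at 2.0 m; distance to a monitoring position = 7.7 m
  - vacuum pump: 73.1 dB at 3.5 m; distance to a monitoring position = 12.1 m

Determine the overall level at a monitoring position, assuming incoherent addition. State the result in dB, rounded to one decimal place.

Propagate each source to the receiver with L = L_ref − 20·log₁₀(r/r_ref), then add intensities.
ultrasonic cleaner: 84.3 − 20·log₁₀(3.1/1.6) = 84.3 − 5.74 = 78.56 dB.
compressor: 89.4 − 20·log₁₀(7.7/2.0) = 89.4 − 11.71 = 77.69 dB.
vacuum pump: 73.1 − 20·log₁₀(12.1/3.5) = 73.1 − 10.77 = 62.33 dB.
Σ 10^(L/10) = 1.322e+08 → L_total = 10·log₁₀(1.322e+08) = 81.21 dB.

81.2 dB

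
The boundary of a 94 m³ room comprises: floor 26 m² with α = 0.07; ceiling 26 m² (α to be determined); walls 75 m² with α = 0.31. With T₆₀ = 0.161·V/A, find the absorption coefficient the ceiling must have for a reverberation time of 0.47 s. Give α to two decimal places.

Required total absorption A = 0.161·94/0.47 = 32.20 m².
Absorption from the other surfaces = 26·0.07 + 75·0.31 = 25.07 m², so the ceiling must supply 7.13 m² over 26 m².
α = 7.13/26 = 0.274.

0.27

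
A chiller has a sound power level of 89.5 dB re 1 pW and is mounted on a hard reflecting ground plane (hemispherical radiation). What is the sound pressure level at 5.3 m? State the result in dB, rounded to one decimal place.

L_p = L_w − 10·log₁₀(2π·r²) with r = 5.3 m.
2π·r² = 176.5 m², 10·log₁₀ of that is 22.467 dB.
L_p = 89.5 − 22.467 = 67.03 dB.

67.0 dB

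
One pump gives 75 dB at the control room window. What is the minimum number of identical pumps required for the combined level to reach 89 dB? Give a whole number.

Need L₁ + 10·log₁₀ N ≥ 89, i.e. log₁₀ N ≥ 1.40.
N ≥ 10^(14.0/10) = 25.119, so N = 26.

26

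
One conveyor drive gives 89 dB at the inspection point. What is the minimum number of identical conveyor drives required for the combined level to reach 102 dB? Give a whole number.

20

Need L₁ + 10·log₁₀ N ≥ 102, i.e. log₁₀ N ≥ 1.30.
N ≥ 10^(13.0/10) = 19.953, so N = 20.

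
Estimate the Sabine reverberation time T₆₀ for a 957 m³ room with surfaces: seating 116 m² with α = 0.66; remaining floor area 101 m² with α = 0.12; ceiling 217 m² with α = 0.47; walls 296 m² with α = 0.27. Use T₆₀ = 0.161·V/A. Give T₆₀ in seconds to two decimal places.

0.57 s

A = Σ Sᵢαᵢ = 116·0.66 + 101·0.12 + 217·0.47 + 296·0.27 = 270.59 m².
T₆₀ = 0.161·V/A = 0.161·957/270.59 = 0.569 s.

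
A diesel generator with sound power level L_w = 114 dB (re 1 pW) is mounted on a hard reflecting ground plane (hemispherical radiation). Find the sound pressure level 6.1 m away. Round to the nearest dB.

L_p = L_w − 10·log₁₀(2π·r²) with r = 6.1 m.
2π·r² = 233.8 m², 10·log₁₀ of that is 23.688 dB.
L_p = 114 − 23.688 = 90.31 dB.

90 dB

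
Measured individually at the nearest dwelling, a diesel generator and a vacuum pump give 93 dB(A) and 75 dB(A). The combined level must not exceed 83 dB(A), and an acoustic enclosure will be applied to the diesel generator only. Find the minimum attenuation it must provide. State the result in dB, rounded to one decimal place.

10.7 dB

The untreated sources together contribute 10^(75/10) = 3.162e+07, i.e. 75.00 dB(A).
To meet 83 dB(A) overall, the treated diesel generator may contribute at most 10^(83/10) − 3.162e+07 = 1.679e+08, i.e. 82.25 dB(A).
Required insertion loss = 93 − 82.25 = 10.75 dB.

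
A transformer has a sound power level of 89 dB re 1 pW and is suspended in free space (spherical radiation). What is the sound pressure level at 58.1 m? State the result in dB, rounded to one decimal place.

The power spreads over a sphere of area 4π·r², so L_p = L_w − 10·log₁₀(4π·r²).
4π·r² = 4.242e+04 m², 10·log₁₀ of that is 46.276 dB.
L_p = 89 − 46.276 = 42.72 dB.

42.7 dB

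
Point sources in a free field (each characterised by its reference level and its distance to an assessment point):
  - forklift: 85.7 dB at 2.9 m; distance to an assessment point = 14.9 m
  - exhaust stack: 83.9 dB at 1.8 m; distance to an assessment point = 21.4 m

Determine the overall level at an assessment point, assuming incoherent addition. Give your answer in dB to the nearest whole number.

72 dB

First find each source's level at the receiver (point-source: −20·log₁₀(r/r_ref)), then combine on an intensity basis.
forklift: 85.7 − 20·log₁₀(14.9/2.9) = 85.7 − 14.22 = 71.48 dB.
exhaust stack: 83.9 − 20·log₁₀(21.4/1.8) = 83.9 − 21.50 = 62.40 dB.
Σ 10^(L/10) = 1.581e+07 → L_total = 10·log₁₀(1.581e+07) = 71.99 dB.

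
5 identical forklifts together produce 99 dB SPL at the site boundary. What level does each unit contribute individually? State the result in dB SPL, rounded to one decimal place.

92.0 dB SPL

Dividing the total intensity by 5 lowers the level by 10·log₁₀ 5 = 6.990 dB: L₁ = 99 − 6.990.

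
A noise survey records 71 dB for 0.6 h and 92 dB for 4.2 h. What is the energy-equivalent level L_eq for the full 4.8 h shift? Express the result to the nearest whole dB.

91 dB

The energy average is taken in the linear domain: L_eq = 10·log₁₀[(Σ tᵢ·10^(Lᵢ/10))/T], T = 4.8 h.
Σ tᵢ·10^(Lᵢ/10) = 0.6·10^(71/10) + 4.2·10^(92/10) = 6.664e+09.
L_eq = 10·log₁₀(6.664e+09/4.8) = 91.43 dB.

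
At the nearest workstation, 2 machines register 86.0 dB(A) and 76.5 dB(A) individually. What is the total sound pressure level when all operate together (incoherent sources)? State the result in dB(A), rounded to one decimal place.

Incoherent sources combine by intensity addition: L_total = 10·log₁₀(Σ 10^(L_i/10)).
Σ 10^(L/10) = 10^(86.0/10) + 10^(76.5/10) = 4.428e+08.
L_total = 10·log₁₀(4.428e+08) = 86.46 dB(A).

86.5 dB(A)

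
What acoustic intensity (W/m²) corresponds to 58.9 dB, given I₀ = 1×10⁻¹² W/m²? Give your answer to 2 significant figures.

L = 10·log₁₀(I/I₀) ⇒ I = I₀·10^(L/10) = 10⁻¹² × 10^5.89.

7.8e-07 W/m²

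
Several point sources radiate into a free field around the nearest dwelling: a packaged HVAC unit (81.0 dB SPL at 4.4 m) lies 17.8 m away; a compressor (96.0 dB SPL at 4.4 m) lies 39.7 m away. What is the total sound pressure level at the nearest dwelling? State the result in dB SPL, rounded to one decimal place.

77.5 dB SPL

Apply inverse-square spreading to bring every level to the receiver, then sum 10^(L/10).
packaged HVAC unit: 81.0 − 20·log₁₀(17.8/4.4) = 81.0 − 12.14 = 68.86 dB SPL.
compressor: 96.0 − 20·log₁₀(39.7/4.4) = 96.0 − 19.11 = 76.89 dB SPL.
Σ 10^(L/10) = 5.659e+07 → L_total = 10·log₁₀(5.659e+07) = 77.53 dB SPL.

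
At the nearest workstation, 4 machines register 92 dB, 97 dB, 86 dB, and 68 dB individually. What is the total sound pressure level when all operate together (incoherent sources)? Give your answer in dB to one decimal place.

98.5 dB

Incoherent sources combine by intensity addition: L_total = 10·log₁₀(Σ 10^(L_i/10)).
Σ 10^(L/10) = 10^(92/10) + 10^(97/10) + 10^(86/10) + 10^(68/10) = 7.001e+09.
L_total = 10·log₁₀(7.001e+09) = 98.45 dB.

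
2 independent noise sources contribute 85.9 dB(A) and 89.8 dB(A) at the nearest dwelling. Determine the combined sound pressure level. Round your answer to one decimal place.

For uncorrelated sources the intensities add, so convert each level to linear form, sum, and take 10·log₁₀ of the total.
Σ 10^(L/10) = 10^(85.9/10) + 10^(89.8/10) = 1.344e+09.
L_total = 10·log₁₀(1.344e+09) = 91.28 dB(A).

91.3 dB(A)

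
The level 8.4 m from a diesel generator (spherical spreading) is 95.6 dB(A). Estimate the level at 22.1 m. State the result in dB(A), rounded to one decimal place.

Point-source attenuation: ΔL = 20·log₁₀(r₂/r₁) = 20·log₁₀(22.1/8.4) = 8.402 dB.
L₂ = 95.6 − 20·log₁₀(22.1/8.4) = 95.6 − 8.402 = 87.20 dB(A).

87.2 dB(A)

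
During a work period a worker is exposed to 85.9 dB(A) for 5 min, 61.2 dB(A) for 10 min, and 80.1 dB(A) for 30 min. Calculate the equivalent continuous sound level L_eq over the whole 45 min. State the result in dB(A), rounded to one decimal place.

80.5 dB(A)

L_eq = 10·log₁₀[(1/T)·Σ tᵢ·10^(Lᵢ/10)] with T = 45 min.
Σ tᵢ·10^(Lᵢ/10) = 5·10^(85.9/10) + 10·10^(61.2/10) + 30·10^(80.1/10) = 5.028e+09.
L_eq = 10·log₁₀(5.028e+09/45) = 80.48 dB(A).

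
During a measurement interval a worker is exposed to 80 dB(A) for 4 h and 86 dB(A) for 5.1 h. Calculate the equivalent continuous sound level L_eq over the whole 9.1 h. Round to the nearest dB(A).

The energy average is taken in the linear domain: L_eq = 10·log₁₀[(Σ tᵢ·10^(Lᵢ/10))/T], T = 9.1 h.
Σ tᵢ·10^(Lᵢ/10) = 4·10^(80/10) + 5.1·10^(86/10) = 2.430e+09.
L_eq = 10·log₁₀(2.430e+09/9.1) = 84.27 dB(A).

84 dB(A)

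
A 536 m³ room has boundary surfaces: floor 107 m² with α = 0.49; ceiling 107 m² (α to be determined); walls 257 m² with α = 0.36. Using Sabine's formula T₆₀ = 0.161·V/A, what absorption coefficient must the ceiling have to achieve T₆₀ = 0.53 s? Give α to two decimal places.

0.17

A = 0.161·V/T₆₀ = 0.161·536/0.53 = 162.82 m² sabins.
Absorption from the other surfaces = 107·0.49 + 257·0.36 = 144.95 m², so the ceiling must supply 17.87 m² over 107 m².
α = 17.87/107 = 0.167.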